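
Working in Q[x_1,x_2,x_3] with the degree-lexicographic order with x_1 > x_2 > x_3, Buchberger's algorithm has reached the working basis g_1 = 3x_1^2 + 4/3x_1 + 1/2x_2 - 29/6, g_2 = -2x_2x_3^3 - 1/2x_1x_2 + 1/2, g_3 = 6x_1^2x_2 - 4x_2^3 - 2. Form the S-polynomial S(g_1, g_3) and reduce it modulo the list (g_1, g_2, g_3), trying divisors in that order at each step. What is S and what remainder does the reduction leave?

lcm(LM(g_1), LM(g_3)) = x_1^2x_2.
S = (lcm/LT(g_1))·g_1 − (lcm/LT(g_3))·g_3 = 2/3x_2^3 + 4/9x_1x_2 + 1/6x_2^2 - 29/18x_2 + 1/3.
Reduce S modulo (g_1, g_2, g_3) in that order:
  leading term x_2^3: no divisor's leading term divides it; move 2/3x_2^3 to the remainder.
  leading term x_1x_2: no divisor's leading term divides it; move 4/9x_1x_2 to the remainder.
  leading term x_2^2: no divisor's leading term divides it; move 1/6x_2^2 to the remainder.
  leading term x_2: no divisor's leading term divides it; move -29/18x_2 to the remainder.
  leading term 1: no divisor's leading term divides it; move 1/3 to the remainder.
The remainder 2/3x_2^3 + 4/9x_1x_2 + 1/6x_2^2 - 29/18x_2 + 1/3 is nonzero, so it would be added as the next basis element.

S(g_1, g_3) = 2/3x_2^3 + 4/9x_1x_2 + 1/6x_2^2 - 29/18x_2 + 1/3; remainder on division = 2/3x_2^3 + 4/9x_1x_2 + 1/6x_2^2 - 29/18x_2 + 1/3.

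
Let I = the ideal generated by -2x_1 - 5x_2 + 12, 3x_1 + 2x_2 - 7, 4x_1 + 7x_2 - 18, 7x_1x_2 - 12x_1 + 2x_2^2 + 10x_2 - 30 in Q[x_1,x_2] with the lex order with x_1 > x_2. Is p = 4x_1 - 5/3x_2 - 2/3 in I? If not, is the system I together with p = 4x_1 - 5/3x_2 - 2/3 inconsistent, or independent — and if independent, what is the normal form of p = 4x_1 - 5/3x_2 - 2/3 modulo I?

4x_1 - 5/3x_2 - 2/3 lies in I (it reduces to 0).

First compute the reduced Gröbner basis of I by Buchberger's algorithm.
f_1 = -2x_1 - 5x_2 + 12, LT = x_1.
f_2 = 3x_1 + 2x_2 - 7, LT = x_1.
f_3 = 4x_1 + 7x_2 - 18, LT = x_1.
f_4 = 7x_1x_2 - 12x_1 + 2x_2^2 + 10x_2 - 30, LT = x_1x_2.

S(f_1,f_2): lcm = x_1. S = 11/6x_2 - 11/3.
  reduce S modulo (f_1, f_2, f_3, f_4):
  remainder 11/6x_2 - 11/3 ≠ 0; add h_5 = 11/6x_2 - 11/3 to the basis.

The other S-polynomials (S(f_1,f_3), S(f_1,f_4), S(f_2,f_3), S(f_2,f_4), S(f_3,f_4), S(f_1,h_5), S(f_2,h_5), S(f_3,h_5), S(f_4,h_5)) all reduce to 0 modulo the current basis, so we have a Gröbner basis.
Inter-reduce: drop elements whose leading term is divisible by another's, tail-reduce, and make monic.
Reduced Gröbner basis: {x_1 - 1, x_2 - 2}.
Label its elements g_1 = x_1 - 1, g_2 = x_2 - 2.

Reduce p = 4x_1 - 5/3x_2 - 2/3 modulo G:
  leading term x_1: subtract (4)·g_1 from 4x_1 - 5/3x_2 - 2/3 → -5/3x_2 + 10/3
  leading term x_2: subtract (-5/3)·g_2 from -5/3x_2 + 10/3 → 0
  normal form = 0.
Since the normal form is 0, p ∈ I.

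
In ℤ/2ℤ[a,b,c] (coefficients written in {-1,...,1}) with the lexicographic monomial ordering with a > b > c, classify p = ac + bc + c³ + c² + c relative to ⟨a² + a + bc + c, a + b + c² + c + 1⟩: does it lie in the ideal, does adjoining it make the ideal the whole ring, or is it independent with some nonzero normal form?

First compute the reduced Gröbner basis of I by Buchberger's algorithm.
f_1 = a² + a + bc + c, LT = a².
f_2 = a + b + c² + c + 1, LT = a.

S(f_1,f_2): lcm = a². S = ab + ac² + ac + bc + c.
  leading term ab: subtract (b)·f_2 from ab + ac² + ac + bc + c → ac² + ac + b² + bc² + b + c
  leading term ac²: subtract (c²)·f_2 from ac² + ac + b² + bc² + b + c → ac + b² + b + c⁴ + c³ + c² + c
  leading term ac: subtract (c)·f_2 from ac + b² + b + c⁴ + c³ + c² + c → b² + bc + b + c⁴
  leading term b²: no divisor's leading term divides it; move b² to the remainder.
  leading term bc: no divisor's leading term divides it; move bc to the remainder.
  leading term b: no divisor's leading term divides it; move b to the remainder.
  leading term c⁴: no divisor's leading term divides it; move c⁴ to the remainder.
  remainder b² + bc + b + c⁴ ≠ 0; add h_3 = b² + bc + b + c⁴ to the basis.

The other S-polynomials (S(f_1,h_3), S(f_2,h_3)) all reduce to 0 modulo the current basis, so we have a Gröbner basis.
Inter-reduce: drop elements whose leading term is divisible by another's, tail-reduce, and make monic.
Reduced Gröbner basis: {a + b + c² + c + 1, b² + bc + b + c⁴}.
Label its elements g_1 = a + b + c² + c + 1, g_2 = b² + bc + b + c⁴.

Reduce p = ac + bc + c³ + c² + c modulo G:
  leading term ac: subtract (c)·g_1 from ac + bc + c³ + c² + c → 0
  normal form = 0.
Since the normal form is 0, p ∈ I.

ac + bc + c³ + c² + c lies in I (it reduces to 0).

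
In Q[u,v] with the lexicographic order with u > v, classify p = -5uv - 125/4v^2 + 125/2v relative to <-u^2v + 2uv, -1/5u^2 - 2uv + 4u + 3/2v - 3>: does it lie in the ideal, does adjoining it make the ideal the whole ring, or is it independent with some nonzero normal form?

-5uv - 125/4v^2 + 125/2v lies in I (it reduces to 0).

First compute the reduced Gröbner basis of I by Buchberger's algorithm.
f_1 = -u^2v + 2uv, LT = u^2v.
f_2 = -1/5u^2 - 2uv + 4u + 3/2v - 3, LT = u^2.

S(f_1,f_2): lcm = u^2v. S = -10uv^2 + 18uv + 15/2v^2 - 15v.
  leading term uv^2: no divisor's leading term divides it; move -10uv^2 to the remainder.
  leading term uv: no divisor's leading term divides it; move 18uv to the remainder.
  leading term v^2: no divisor's leading term divides it; move 15/2v^2 to the remainder.
  leading term v: no divisor's leading term divides it; move -15v to the remainder.
  remainder -10uv^2 + 18uv + 15/2v^2 - 15v ≠ 0; add h_3 = -10uv^2 + 18uv + 15/2v^2 - 15v to the basis.

S(f_1,h_3): lcm = u^2v^2. S = 9/5u^2v - 5/4uv^2 - 3/2uv.
  leading term u^2v: subtract (-9/5)·f_1 from 9/5u^2v - 5/4uv^2 - 3/2uv → -5/4uv^2 + 21/10uv
  leading term uv^2: subtract (1/8)·h_3 from -5/4uv^2 + 21/10uv → -3/20uv - 15/16v^2 + 15/8v
  leading term uv: no divisor's leading term divides it; move -3/20uv to the remainder.
  leading term v^2: no divisor's leading term divides it; move -15/16v^2 to the remainder.
  leading term v: no divisor's leading term divides it; move 15/8v to the remainder.
  remainder -3/20uv - 15/16v^2 + 15/8v ≠ 0; add h_4 = -3/20uv - 15/16v^2 + 15/8v to the basis.

S(f_2,h_3): lcm = u^2v^2. S = 9/5u^2v + 10uv^3 - 77/4uv^2 - 3/2uv - 15/2v^3 + 15v^2.
  leading term u^2v: subtract (-9/5)·f_1 from 9/5u^2v + 10uv^3 - 77/4uv^2 - 3/2uv - 15/2v^3 + 15v^2 → 10uv^3 - 77/4uv^2 + 21/10uv - 15/2v^3 + 15v^2
  leading term uv^3: subtract (-v)·h_3 from 10uv^3 - 77/4uv^2 + 21/10uv - 15/2v^3 + 15v^2 → -5/4uv^2 + 21/10uv
  leading term uv^2: subtract (1/8)·h_3 from -5/4uv^2 + 21/10uv → -3/20uv - 15/16v^2 + 15/8v
  leading term uv: subtract (1)·h_4 from -3/20uv - 15/16v^2 + 15/8v → 0
  remainder 0.

S(f_1,h_4): lcm = u^2v. S = -25/4uv^2 + 21/2uv.
  leading term uv^2: subtract (5/8)·h_3 from -25/4uv^2 + 21/2uv → -3/4uv - 75/16v^2 + 75/8v
  leading term uv: subtract (5)·h_4 from -3/4uv - 75/16v^2 + 75/8v → 0
  remainder 0.

S(f_2,h_4): lcm = u^2v. S = 15/4uv^2 - 15/2uv - 15/2v^2 + 15v.
  leading term uv^2: subtract (-3/8)·h_3 from 15/4uv^2 - 15/2uv - 15/2v^2 + 15v → -3/4uv - 75/16v^2 + 75/8v
  leading term uv: subtract (5)·h_4 from -3/4uv - 75/16v^2 + 75/8v → 0
  remainder 0.

S(h_3,h_4): lcm = uv^2. S = -9/5uv - 25/4v^3 + 47/4v^2 + 3/2v.
  leading term uv: subtract (12)·h_4 from -9/5uv - 25/4v^3 + 47/4v^2 + 3/2v → -25/4v^3 + 23v^2 - 21v
  leading term v^3: no divisor's leading term divides it; move -25/4v^3 to the remainder.
  leading term v^2: no divisor's leading term divides it; move 23v^2 to the remainder.
  leading term v: no divisor's leading term divides it; move -21v to the remainder.
  remainder -25/4v^3 + 23v^2 - 21v ≠ 0; add h_5 = -25/4v^3 + 23v^2 - 21v to the basis.

S(f_1,h_5): lcm = u^2v^3. S = 92/25u^2v^2 - 84/25u^2v - 2uv^3.
  leading term u^2v^2: subtract (-92/25v)·f_1 from 92/25u^2v^2 - 84/25u^2v - 2uv^3 → -84/25u^2v - 2uv^3 + 184/25uv^2
  leading term u^2v: subtract (84/25)·f_1 from -84/25u^2v - 2uv^3 + 184/25uv^2 → -2uv^3 + 184/25uv^2 - 168/25uv
  leading term uv^3: subtract (1/5v)·h_3 from -2uv^3 + 184/25uv^2 - 168/25uv → 94/25uv^2 - 168/25uv - 3/2v^3 + 3v^2
  leading term uv^2: subtract (-47/125)·h_3 from 94/25uv^2 - 168/25uv - 3/2v^3 + 3v^2 → 6/125uv - 3/2v^3 + 291/50v^2 - 141/25v
  leading term uv: subtract (-8/25)·h_4 from 6/125uv - 3/2v^3 + 291/50v^2 - 141/25v → -3/2v^3 + 138/25v^2 - 126/25v
  leading term v^3: subtract (6/25)·h_5 from -3/2v^3 + 138/25v^2 - 126/25v → 0
  remainder 0.

S(f_2,h_5): leading monomials are coprime, so the S-polynomial reduces to 0 (Buchberger's first criterion).
S(h_3,h_5): lcm = uv^3. S = 47/25uv^2 - 84/25uv - 3/4v^3 + 3/2v^2.
  leading term uv^2: subtract (-47/250)·h_3 from 47/25uv^2 - 84/25uv - 3/4v^3 + 3/2v^2 → 3/125uv - 3/4v^3 + 291/100v^2 - 141/50v
  leading term uv: subtract (-4/25)·h_4 from 3/125uv - 3/4v^3 + 291/100v^2 - 141/50v → -3/4v^3 + 69/25v^2 - 63/25v
  leading term v^3: subtract (3/25)·h_5 from -3/4v^3 + 69/25v^2 - 63/25v → 0
  remainder 0.

S(h_4,h_5): lcm = uv^3. S = 92/25uv^2 - 84/25uv + 25/4v^4 - 25/2v^3.
  leading term uv^2: subtract (-46/125)·h_3 from 92/25uv^2 - 84/25uv + 25/4v^4 - 25/2v^3 → 408/125uv + 25/4v^4 - 25/2v^3 + 69/25v^2 - 138/25v
  leading term uv: subtract (-544/25)·h_4 from 408/125uv + 25/4v^4 - 25/2v^3 + 69/25v^2 - 138/25v → 25/4v^4 - 25/2v^3 - 441/25v^2 + 882/25v
  leading term v^4: subtract (-v)·h_5 from 25/4v^4 - 25/2v^3 - 441/25v^2 + 882/25v → 21/2v^3 - 966/25v^2 + 882/25v
  leading term v^3: subtract (-42/25)·h_5 from 21/2v^3 - 966/25v^2 + 882/25v → 0
  remainder 0.

Every S-polynomial of the final basis reduces to 0, so we have a Gröbner basis.
Inter-reduce: drop elements whose leading term is divisible by another's, tail-reduce, and make monic.
Reduced Gröbner basis: {u^2 - 20u - 125/2v^2 + 235/2v + 15, uv + 25/4v^2 - 25/2v, v^3 - 92/25v^2 + 84/25v}.
Label its elements g_1 = u^2 - 20u - 125/2v^2 + 235/2v + 15, g_2 = uv + 25/4v^2 - 25/2v, g_3 = v^3 - 92/25v^2 + 84/25v.

Reduce p = -5uv - 125/4v^2 + 125/2v modulo G:
  leading term uv: subtract (-5)·g_2 from -5uv - 125/4v^2 + 125/2v → 0
  normal form = 0.
Since the normal form is 0, p ∈ I.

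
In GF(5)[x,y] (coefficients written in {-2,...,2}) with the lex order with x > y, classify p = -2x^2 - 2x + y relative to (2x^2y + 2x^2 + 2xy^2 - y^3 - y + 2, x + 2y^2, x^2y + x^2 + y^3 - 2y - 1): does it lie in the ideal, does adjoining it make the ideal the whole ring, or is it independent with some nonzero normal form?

-2x^2 - 2x + y lies in I (it reduces to 0).

First compute the reduced Gröbner basis of I by Buchberger's algorithm.
f_1 = 2x^2y + 2x^2 + 2xy^2 - y^3 - y + 2, LT = x^2y.
f_2 = x + 2y^2, LT = x.
f_3 = x^2y + x^2 + y^3 - 2y - 1, LT = x^2y.

S(f_1,f_2): lcm = x^2y. S = x^2 - 2xy^3 + xy^2 + 2y^3 + 2y + 1.
  reduce S modulo (f_1, f_2, f_3):
  remainder -y^5 + 2y^4 + 2y^3 + 2y + 1 ≠ 0; add h_4 = -y^5 + 2y^4 + 2y^3 + 2y + 1 to the basis.

S(f_1,f_3): lcm = x^2y. S = xy^2 + y^3 - y + 2.
  reduce S modulo (f_1, f_2, f_3, h_4):
  remainder -2y^4 + y^3 - y + 2 ≠ 0; add h_5 = -2y^4 + y^3 - y + 2 to the basis.

S(f_3,h_4): lcm = x^2y^5. S = -2x^2y^4 + 2x^2y^3 + 2x^2y + x^2 + y^7 - 2y^5 - y^4.
  reduce S modulo (f_1, f_2, f_3, h_4, h_5):
  remainder -2y^2 + y - 2 ≠ 0; add h_6 = -2y^2 + y - 2 to the basis.

The other S-polynomials (S(f_2,f_3), S(f_1,h_4), S(f_2,h_4), S(f_1,h_5), S(f_2,h_5), S(f_3,h_5), S(h_4,h_5), S(f_1,h_6), S(f_2,h_6), S(f_3,h_6), S(h_4,h_6), S(h_5,h_6)) all reduce to 0 modulo the current basis, so we have a Gröbner basis.
Inter-reduce: drop elements whose leading term is divisible by another's, tail-reduce, and make monic.
Reduced Gröbner basis: {x + y - 2, y^2 + 2y + 1}.
Label its elements g_1 = x + y - 2, g_2 = y^2 + 2y + 1.

Reduce p = -2x^2 - 2x + y modulo G:
  leading term x^2: subtract (-2x)·g_1 from -2x^2 - 2x + y → 2xy - x + y
  leading term xy: subtract (2y)·g_1 from 2xy - x + y → -x - 2y^2
  leading term x: subtract (-1)·g_1 from -x - 2y^2 → -2y^2 + y - 2
  leading term y^2: subtract (-2)·g_2 from -2y^2 + y - 2 → 0
  normal form = 0.
Since the normal form is 0, p ∈ I.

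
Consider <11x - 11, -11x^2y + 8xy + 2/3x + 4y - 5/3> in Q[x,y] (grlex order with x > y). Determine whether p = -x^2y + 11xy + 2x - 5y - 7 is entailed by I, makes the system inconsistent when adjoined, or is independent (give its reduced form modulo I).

-x^2y + 11xy + 2x - 5y - 7 lies in I (it reduces to 0).

First compute the reduced Gröbner basis of I by Buchberger's algorithm.
f_1 = 11x - 11, LT = x.
f_2 = -11x^2y + 8xy + 2/3x + 4y - 5/3, LT = x^2y.

S(f_1,f_2): lcm = x^2y. S = -3/11xy + 2/33x + 4/11y - 5/33.
  leading term xy: subtract (-3/121y)·f_1 from -3/11xy + 2/33x + 4/11y - 5/33 → 2/33x + 1/11y - 5/33
  leading term x: subtract (2/363)·f_1 from 2/33x + 1/11y - 5/33 → 1/11y - 1/11
  leading term y: no divisor's leading term divides it; move 1/11y to the remainder.
  leading term 1: no divisor's leading term divides it; move -1/11 to the remainder.
  remainder 1/11y - 1/11 ≠ 0; add h_3 = 1/11y - 1/11 to the basis.

The other S-polynomials (S(f_1,h_3), S(f_2,h_3)) all reduce to 0 modulo the current basis, so we have a Gröbner basis.
Inter-reduce: drop elements whose leading term is divisible by another's, tail-reduce, and make monic.
Reduced Gröbner basis: {x - 1, y - 1}.
Label its elements g_1 = x - 1, g_2 = y - 1.

Reduce p = -x^2y + 11xy + 2x - 5y - 7 modulo G:
  leading term x^2y: subtract (-xy)·g_1 from -x^2y + 11xy + 2x - 5y - 7 → 10xy + 2x - 5y - 7
  leading term xy: subtract (10y)·g_1 from 10xy + 2x - 5y - 7 → 2x + 5y - 7
  leading term x: subtract (2)·g_1 from 2x + 5y - 7 → 5y - 5
  leading term y: subtract (5)·g_2 from 5y - 5 → 0
  normal form = 0.
Since the normal form is 0, p ∈ I.

Ideal membership is decidable via reduction modulo a Gröbner basis.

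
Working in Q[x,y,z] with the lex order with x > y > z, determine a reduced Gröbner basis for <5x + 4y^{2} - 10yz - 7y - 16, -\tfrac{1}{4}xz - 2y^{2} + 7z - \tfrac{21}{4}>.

G = {x + \tfrac{4}{5}y^{2} - 2yz - \tfrac{7}{5}y - \tfrac{16}{5}, y^{2}z - 10y^{2} - \tfrac{5}{2}yz^{2} - \tfrac{7}{4}yz + 31z - \tfrac{105}{4}}

f_1 = 5x + 4y^{2} - 10yz - 7y - 16, LT = x.
f_2 = -\tfrac{1}{4}xz - 2y^{2} + 7z - \tfrac{21}{4}, LT = xz.

S(f_1,f_2): lcm = xz. S = \tfrac{4}{5}y^{2}z - 8y^{2} - 2yz^{2} - \tfrac{7}{5}yz + \tfrac{124}{5}z - 21.
  leading term y^{2}z: no divisor's leading term divides it; move \tfrac{4}{5}y^{2}z to the remainder.
  leading term y^{2}: no divisor's leading term divides it; move -8y^{2} to the remainder.
  leading term yz^{2}: no divisor's leading term divides it; move -2yz^{2} to the remainder.
  leading term yz: no divisor's leading term divides it; move -\tfrac{7}{5}yz to the remainder.
  leading term z: no divisor's leading term divides it; move \tfrac{124}{5}z to the remainder.
  leading term 1: no divisor's leading term divides it; move -21 to the remainder.
  remainder \tfrac{4}{5}y^{2}z - 8y^{2} - 2yz^{2} - \tfrac{7}{5}yz + \tfrac{124}{5}z - 21 ≠ 0; add g_3 = \tfrac{4}{5}y^{2}z - 8y^{2} - 2yz^{2} - \tfrac{7}{5}yz + \tfrac{124}{5}z - 21 to the basis.

The other S-polynomials (S(f_1,g_3), S(f_2,g_3)) all reduce to 0 modulo the current basis, so we have a Gröbner basis.
Inter-reduce: drop elements whose leading term is divisible by another's, tail-reduce, and make monic.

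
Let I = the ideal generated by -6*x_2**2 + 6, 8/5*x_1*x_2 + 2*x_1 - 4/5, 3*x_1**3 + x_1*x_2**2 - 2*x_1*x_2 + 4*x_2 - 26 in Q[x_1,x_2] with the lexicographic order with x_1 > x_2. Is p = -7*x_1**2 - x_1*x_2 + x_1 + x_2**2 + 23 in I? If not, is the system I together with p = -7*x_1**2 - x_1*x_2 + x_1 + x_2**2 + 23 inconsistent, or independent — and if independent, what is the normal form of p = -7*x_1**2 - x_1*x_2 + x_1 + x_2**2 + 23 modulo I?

-7*x_1**2 - x_1*x_2 + x_1 + x_2**2 + 23 lies in I (it reduces to 0).

First compute the reduced Gröbner basis of I by Buchberger's algorithm.
f_1 = -6*x_2**2 + 6, LT = x_2**2.
f_2 = 8/5*x_1*x_2 + 2*x_1 - 4/5, LT = x_1*x_2.
f_3 = 3*x_1**3 + x_1*x_2**2 - 2*x_1*x_2 + 4*x_2 - 26, LT = x_1**3.

S(f_1,f_2): lcm = x_1*x_2**2. S = -5/4*x_1*x_2 - x_1 + 1/2*x_2.
  leading term x_1*x_2: subtract (-25/32)·f_2 from -5/4*x_1*x_2 - x_1 + 1/2*x_2 → 9/16*x_1 + 1/2*x_2 - 5/8
  leading term x_1: no divisor's leading term divides it; move 9/16*x_1 to the remainder.
  leading term x_2: no divisor's leading term divides it; move 1/2*x_2 to the remainder.
  leading term 1: no divisor's leading term divides it; move -5/8 to the remainder.
  remainder 9/16*x_1 + 1/2*x_2 - 5/8 ≠ 0; add h_4 = 9/16*x_1 + 1/2*x_2 - 5/8 to the basis.

S(f_1,f_3): leading monomials are coprime, so the S-polynomial reduces to 0 (Buchberger's first criterion).
S(f_2,f_3): lcm = x_1**3*x_2. S = 5/4*x_1**3 - 1/2*x_1**2 - 1/3*x_1*x_2**3 + 2/3*x_1*x_2**2 - 4/3*x_2**2 + 26/3*x_2.
  leading term x_1**3: subtract (5/12)·f_3 from 5/4*x_1**3 - 1/2*x_1**2 - 1/3*x_1*x_2**3 + 2/3*x_1*x_2**2 - 4/3*x_2**2 + 26/3*x_2 → -1/2*x_1**2 - 1/3*x_1*x_2**3 + 1/4*x_1*x_2**2 + 5/6*x_1*x_2 - 4/3*x_2**2 + 7*x_2 + 65/6
  leading term x_1**2: subtract (-8/9*x_1)·h_4 from -1/2*x_1**2 - 1/3*x_1*x_2**3 + 1/4*x_1*x_2**2 + 5/6*x_1*x_2 - 4/3*x_2**2 + 7*x_2 + 65/6 → -1/3*x_1*x_2**3 + 1/4*x_1*x_2**2 + 23/18*x_1*x_2 - 5/9*x_1 - 4/3*x_2**2 + 7*x_2 + 65/6
  leading term x_1*x_2**3: subtract (1/18*x_1*x_2)·f_1 from -1/3*x_1*x_2**3 + 1/4*x_1*x_2**2 + 23/18*x_1*x_2 - 5/9*x_1 - 4/3*x_2**2 + 7*x_2 + 65/6 → 1/4*x_1*x_2**2 + 17/18*x_1*x_2 - 5/9*x_1 - 4/3*x_2**2 + 7*x_2 + 65/6
  leading term x_1*x_2**2: subtract (-1/24*x_1)·f_1 from 1/4*x_1*x_2**2 + 17/18*x_1*x_2 - 5/9*x_1 - 4/3*x_2**2 + 7*x_2 + 65/6 → 17/18*x_1*x_2 - 11/36*x_1 - 4/3*x_2**2 + 7*x_2 + 65/6
  leading term x_1*x_2: subtract (85/144)·f_2 from 17/18*x_1*x_2 - 11/36*x_1 - 4/3*x_2**2 + 7*x_2 + 65/6 → -107/72*x_1 - 4/3*x_2**2 + 7*x_2 + 407/36
  leading term x_1: subtract (-214/81)·h_4 from -107/72*x_1 - 4/3*x_2**2 + 7*x_2 + 407/36 → -4/3*x_2**2 + 674/81*x_2 + 782/81
  leading term x_2**2: subtract (2/9)·f_1 from -4/3*x_2**2 + 674/81*x_2 + 782/81 → 674/81*x_2 + 674/81
  leading term x_2: no divisor's leading term divides it; move 674/81*x_2 to the remainder.
  leading term 1: no divisor's leading term divides it; move 674/81 to the remainder.
  remainder 674/81*x_2 + 674/81 ≠ 0; add h_5 = 674/81*x_2 + 674/81 to the basis.

S(f_1,h_4): leading monomials are coprime, so the S-polynomial reduces to 0 (Buchberger's first criterion).
S(f_2,h_4): lcm = x_1*x_2. S = 5/4*x_1 - 8/9*x_2**2 + 10/9*x_2 - 1/2.
  leading term x_1: subtract (20/9)·h_4 from 5/4*x_1 - 8/9*x_2**2 + 10/9*x_2 - 1/2 → -8/9*x_2**2 + 8/9
  leading term x_2**2: subtract (4/27)·f_1 from -8/9*x_2**2 + 8/9 → 0
  remainder 0.

S(f_3,h_4): lcm = x_1**3. S = -8/9*x_1**2*x_2 + 10/9*x_1**2 + 1/3*x_1*x_2**2 - 2/3*x_1*x_2 + 4/3*x_2 - 26/3.
  leading term x_1**2*x_2: subtract (-5/9*x_1)·f_2 from -8/9*x_1**2*x_2 + 10/9*x_1**2 + 1/3*x_1*x_2**2 - 2/3*x_1*x_2 + 4/3*x_2 - 26/3 → 20/9*x_1**2 + 1/3*x_1*x_2**2 - 2/3*x_1*x_2 - 4/9*x_1 + 4/3*x_2 - 26/3
  leading term x_1**2: subtract (320/81*x_1)·h_4 from 20/9*x_1**2 + 1/3*x_1*x_2**2 - 2/3*x_1*x_2 - 4/9*x_1 + 4/3*x_2 - 26/3 → 1/3*x_1*x_2**2 - 214/81*x_1*x_2 + 164/81*x_1 + 4/3*x_2 - 26/3
  leading term x_1*x_2**2: subtract (-1/18*x_1)·f_1 from 1/3*x_1*x_2**2 - 214/81*x_1*x_2 + 164/81*x_1 + 4/3*x_2 - 26/3 → -214/81*x_1*x_2 + 191/81*x_1 + 4/3*x_2 - 26/3
  leading term x_1*x_2: subtract (-535/324)·f_2 from -214/81*x_1*x_2 + 191/81*x_1 + 4/3*x_2 - 26/3 → 917/162*x_1 + 4/3*x_2 - 809/81
  leading term x_1: subtract (7336/729)·h_4 from 917/162*x_1 + 4/3*x_2 - 809/81 → -2696/729*x_2 - 2696/729
  leading term x_2: subtract (-4/9)·h_5 from -2696/729*x_2 - 2696/729 → 0
  remainder 0.

S(f_1,h_5): lcm = x_2**2. S = -x_2 - 1.
  leading term x_2: subtract (-81/674)·h_5 from -x_2 - 1 → 0
  remainder 0.

S(f_2,h_5): lcm = x_1*x_2. S = 1/4*x_1 - 1/2.
  leading term x_1: subtract (4/9)·h_4 from 1/4*x_1 - 1/2 → -2/9*x_2 - 2/9
  leading term x_2: subtract (-9/337)·h_5 from -2/9*x_2 - 2/9 → 0
  remainder 0.

S(f_3,h_5): leading monomials are coprime, so the S-polynomial reduces to 0 (Buchberger's first criterion).
S(h_4,h_5): leading monomials are coprime, so the S-polynomial reduces to 0 (Buchberger's first criterion).
Every S-polynomial of the final basis reduces to 0, so we have a Gröbner basis.
Inter-reduce: drop elements whose leading term is divisible by another's, tail-reduce, and make monic.
Reduced Gröbner basis: {x_1 - 2, x_2 + 1}.
Label its elements g_1 = x_1 - 2, g_2 = x_2 + 1.

Reduce p = -7*x_1**2 - x_1*x_2 + x_1 + x_2**2 + 23 modulo G:
  leading term x_1**2: subtract (-7*x_1)·g_1 from -7*x_1**2 - x_1*x_2 + x_1 + x_2**2 + 23 → -x_1*x_2 - 13*x_1 + x_2**2 + 23
  leading term x_1*x_2: subtract (-x_2)·g_1 from -x_1*x_2 - 13*x_1 + x_2**2 + 23 → -13*x_1 + x_2**2 - 2*x_2 + 23
  leading term x_1: subtract (-13)·g_1 from -13*x_1 + x_2**2 - 2*x_2 + 23 → x_2**2 - 2*x_2 - 3
  leading term x_2**2: subtract (x_2)·g_2 from x_2**2 - 2*x_2 - 3 → -3*x_2 - 3
  leading term x_2: subtract (-3)·g_2 from -3*x_2 - 3 → 0
  normal form = 0.
Since the normal form is 0, p ∈ I.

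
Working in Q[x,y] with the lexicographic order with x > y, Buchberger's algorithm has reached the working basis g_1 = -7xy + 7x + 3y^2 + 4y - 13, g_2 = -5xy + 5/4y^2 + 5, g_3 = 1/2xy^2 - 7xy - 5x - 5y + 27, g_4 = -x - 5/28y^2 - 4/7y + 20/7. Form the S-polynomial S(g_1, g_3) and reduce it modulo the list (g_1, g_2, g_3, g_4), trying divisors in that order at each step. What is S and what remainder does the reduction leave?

lcm(LM(g_1), LM(g_3)) = xy^2.
S = (lcm/LT(g_1))·g_1 − (lcm/LT(g_3))·g_3 = 13xy + 10x - 3/7y^3 - 4/7y^2 + 83/7y - 54.
Reduce S modulo (g_1, g_2, g_3, g_4) in that order:
  leading term xy: subtract (-13/7)·g_1 from 13xy + 10x - 3/7y^3 - 4/7y^2 + 83/7y - 54 → 23x - 3/7y^3 + 5y^2 + 135/7y - 547/7
  leading term x: subtract (-23)·g_4 from 23x - 3/7y^3 + 5y^2 + 135/7y - 547/7 → -3/7y^3 + 25/28y^2 + 43/7y - 87/7
  leading term y^3: no divisor's leading term divides it; move -3/7y^3 to the remainder.
  leading term y^2: no divisor's leading term divides it; move 25/28y^2 to the remainder.
  leading term y: no divisor's leading term divides it; move 43/7y to the remainder.
  leading term 1: no divisor's leading term divides it; move -87/7 to the remainder.
The remainder -3/7y^3 + 25/28y^2 + 43/7y - 87/7 is nonzero, so it would be added as the next basis element.

S(g_1, g_3) = 13xy + 10x - 3/7y^3 - 4/7y^2 + 83/7y - 54; remainder on division = -3/7y^3 + 25/28y^2 + 43/7y - 87/7.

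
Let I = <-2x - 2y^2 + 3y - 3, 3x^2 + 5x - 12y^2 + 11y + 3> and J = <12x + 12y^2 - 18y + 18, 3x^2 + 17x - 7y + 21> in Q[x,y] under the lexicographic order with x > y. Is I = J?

Yes, the ideals are equal.

Two ideals are equal iff their reduced Gröbner bases coincide (the reduced basis is unique for a fixed ordering).
Buchberger on the first generating set:
f_1 = -2x - 2y^2 + 3y - 3, LT = x.
f_2 = 3x^2 + 5x - 12y^2 + 11y + 3, LT = x^2.

S(f_1,f_2): lcm = x^2. S = xy^2 - 3/2xy - 1/6x + 4y^2 - 11/3y - 1.
  leading term xy^2: subtract (-1/2y^2)·f_1 from xy^2 - 3/2xy - 1/6x + 4y^2 - 11/3y - 1 → -3/2xy - 1/6x - y^4 + 3/2y^3 + 5/2y^2 - 11/3y - 1
  leading term xy: subtract (3/4y)·f_1 from -3/2xy - 1/6x - y^4 + 3/2y^3 + 5/2y^2 - 11/3y - 1 → -1/6x - y^4 + 3y^3 + 1/4y^2 - 17/12y - 1
  leading term x: subtract (1/12)·f_1 from -1/6x - y^4 + 3y^3 + 1/4y^2 - 17/12y - 1 → -y^4 + 3y^3 + 5/12y^2 - 5/3y - 3/4
  leading term y^4: no divisor's leading term divides it; move -y^4 to the remainder.
  leading term y^3: no divisor's leading term divides it; move 3y^3 to the remainder.
  leading term y^2: no divisor's leading term divides it; move 5/12y^2 to the remainder.
  leading term y: no divisor's leading term divides it; move -5/3y to the remainder.
  leading term 1: no divisor's leading term divides it; move -3/4 to the remainder.
  remainder -y^4 + 3y^3 + 5/12y^2 - 5/3y - 3/4 ≠ 0; add g_3 = -y^4 + 3y^3 + 5/12y^2 - 5/3y - 3/4 to the basis.

The other S-polynomials (S(f_1,g_3), S(f_2,g_3)) all reduce to 0 modulo the current basis, so we have a Gröbner basis.
Inter-reduce: drop elements whose leading term is divisible by another's, tail-reduce, and make monic.
Reduced Gröbner basis: {x + y^2 - 3/2y + 3/2, y^4 - 3y^3 - 5/12y^2 + 5/3y + 3/4}.

Buchberger on the second generating set:
h_1 = 12x + 12y^2 - 18y + 18, LT = x.
h_2 = 3x^2 + 17x - 7y + 21, LT = x^2.

S(h_1,h_2): lcm = x^2. S = xy^2 - 3/2xy - 25/6x + 7/3y - 7.
  leading term xy^2: subtract (1/12y^2)·h_1 from xy^2 - 3/2xy - 25/6x + 7/3y - 7 → -3/2xy - 25/6x - y^4 + 3/2y^3 - 3/2y^2 + 7/3y - 7
  leading term xy: subtract (-1/8y)·h_1 from -3/2xy - 25/6x - y^4 + 3/2y^3 - 3/2y^2 + 7/3y - 7 → -25/6x - y^4 + 3y^3 - 15/4y^2 + 55/12y - 7
  leading term x: subtract (-25/72)·h_1 from -25/6x - y^4 + 3y^3 - 15/4y^2 + 55/12y - 7 → -y^4 + 3y^3 + 5/12y^2 - 5/3y - 3/4
  leading term y^4: no divisor's leading term divides it; move -y^4 to the remainder.
  leading term y^3: no divisor's leading term divides it; move 3y^3 to the remainder.
  leading term y^2: no divisor's leading term divides it; move 5/12y^2 to the remainder.
  leading term y: no divisor's leading term divides it; move -5/3y to the remainder.
  leading term 1: no divisor's leading term divides it; move -3/4 to the remainder.
  remainder -y^4 + 3y^3 + 5/12y^2 - 5/3y - 3/4 ≠ 0; add k_3 = -y^4 + 3y^3 + 5/12y^2 - 5/3y - 3/4 to the basis.

The other S-polynomials (S(h_1,k_3), S(h_2,k_3)) all reduce to 0 modulo the current basis, so we have a Gröbner basis.
Inter-reduce: drop elements whose leading term is divisible by another's, tail-reduce, and make monic.
Reduced Gröbner basis: {x + y^2 - 3/2y + 3/2, y^4 - 3y^3 - 5/12y^2 + 5/3y + 3/4}.

These coincide, so the ideals are equal.
The same test decides containment: I ⊆ J iff every generator of I reduces to 0 modulo a Gröbner basis of J.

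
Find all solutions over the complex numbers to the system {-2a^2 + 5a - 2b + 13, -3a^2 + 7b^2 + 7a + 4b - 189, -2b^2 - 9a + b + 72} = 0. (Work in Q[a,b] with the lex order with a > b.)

Compute a lex Gröbner basis by Buchberger's algorithm.
f_1 = -2a^2 + 5a - 2b + 13, LT = a^2.
f_2 = -3a^2 + 7a + 7b^2 + 4b - 189, LT = a^2.
f_3 = -9a - 2b^2 + b + 72, LT = a.

S(f_1,f_2): lcm = a^2. S = -1/6a + 7/3b^2 + 7/3b - 139/2.
  reduce S modulo (f_1, f_2, f_3):
  remainder 64/27b^2 + 125/54b - 425/6 ≠ 0; add h_4 = 64/27b^2 + 125/54b - 425/6 to the basis.

S(f_1,f_3): lcm = a^2. S = -2/9ab^2 + 1/9ab + 11/2a + b - 13/2.
  reduce S modulo (f_1, f_2, f_3, h_4):
  remainder 506795/524288b - 2533975/524288 ≠ 0; add h_5 = 506795/524288b - 2533975/524288 to the basis.

The other S-polynomials (S(f_2,f_3), S(f_1,h_4), S(f_2,h_4), S(f_3,h_4), S(f_1,h_5), S(f_2,h_5), S(f_3,h_5), S(h_4,h_5)) all reduce to 0 modulo the current basis, so we have a Gröbner basis.
Inter-reduce: drop elements whose leading term is divisible by another's, tail-reduce, and make monic.
Reduced Gröbner basis: {a - 3, b - 5}.

The lex basis is triangular: the last element involves only b. Solving b - 5 = 0 gives b ∈ {5}; substituting each value into the earlier elements determines the remaining variables.
  b = 5: the earlier basis element becomes a - 3 = 0, giving a = 3 — point (3, 5).

{(3, 5)}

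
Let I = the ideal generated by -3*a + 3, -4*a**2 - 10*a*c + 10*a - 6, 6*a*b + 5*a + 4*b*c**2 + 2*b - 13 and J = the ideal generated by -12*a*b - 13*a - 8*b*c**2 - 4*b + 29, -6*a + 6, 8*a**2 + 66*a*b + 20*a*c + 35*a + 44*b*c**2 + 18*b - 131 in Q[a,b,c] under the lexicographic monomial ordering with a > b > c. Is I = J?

For a fixed monomial order, each ideal has a unique reduced Gröbner basis; comparing bases decides equality.
Buchberger on the first generating set:
f_1 = -3*a + 3, LT = a.
f_2 = -4*a**2 - 10*a*c + 10*a - 6, LT = a**2.
f_3 = 6*a*b + 5*a + 4*b*c**2 + 2*b - 13, LT = a*b.

S(f_1,f_2): lcm = a**2. S = -5/2*a*c + 3/2*a - 3/2.
  reduce S modulo (f_1, f_2, f_3):
  remainder -5/2*c ≠ 0; add g_4 = -5/2*c to the basis.

S(f_1,f_3): lcm = a*b. S = -5/6*a - 2/3*b*c**2 - 4/3*b + 13/6.
  reduce S modulo (f_1, f_2, f_3, g_4):
  remainder -4/3*b + 4/3 ≠ 0; add g_5 = -4/3*b + 4/3 to the basis.

The other S-polynomials (S(f_2,f_3), S(f_1,g_4), S(f_2,g_4), S(f_3,g_4), S(f_1,g_5), S(f_2,g_5), S(f_3,g_5), S(g_4,g_5)) all reduce to 0 modulo the current basis, so we have a Gröbner basis.
Inter-reduce: drop elements whose leading term is divisible by another's, tail-reduce, and make monic.
Reduced Gröbner basis: {a - 1, b - 1, c}.

Buchberger on the second generating set:
h_1 = -12*a*b - 13*a - 8*b*c**2 - 4*b + 29, LT = a*b.
h_2 = -6*a + 6, LT = a.
h_3 = 8*a**2 + 66*a*b + 20*a*c + 35*a + 44*b*c**2 + 18*b - 131, LT = a**2.

S(h_1,h_2): lcm = a*b. S = 13/12*a + 2/3*b*c**2 + 4/3*b - 29/12.
  reduce S modulo (h_1, h_2, h_3):
  remainder 2/3*b*c**2 + 4/3*b - 4/3 ≠ 0; add k_4 = 2/3*b*c**2 + 4/3*b - 4/3 to the basis.

S(h_1,h_3): lcm = a**2*b. S = 13/12*a**2 - 33/4*a*b**2 + 2/3*a*b*c**2 - 5/2*a*b*c - 97/24*a*b - 29/12*a - 11/2*b**2*c**2 - 9/4*b**2 + 131/8*b.
  reduce S modulo (h_1, h_2, h_3, k_4):
  remainder 1/2*b**2 - 5/2*b*c ≠ 0; add k_5 = 1/2*b**2 - 5/2*b*c to the basis.

S(h_2,h_3): lcm = a**2. S = -33/4*a*b - 5/2*a*c - 43/8*a - 11/2*b*c**2 - 9/4*b + 131/8.
  reduce S modulo (h_1, h_2, h_3, k_4, k_5):
  remainder 1/2*b - 5/2*c ≠ 0; add k_6 = 1/2*b - 5/2*c to the basis.

S(k_4,k_6): lcm = b*c**2. S = 2*b + 5*c**3 - 2.
  reduce S modulo (h_1, h_2, h_3, k_4, k_5, k_6):
  remainder 5*c**3 + 10*c - 2 ≠ 0; add k_7 = 5*c**3 + 10*c - 2 to the basis.

The other S-polynomials (S(h_1,k_4), S(h_2,k_4), S(h_3,k_4), S(h_1,k_5), S(h_2,k_5), S(h_3,k_5), S(k_4,k_5), S(h_1,k_6), S(h_2,k_6), S(h_3,k_6), S(k_5,k_6), S(h_1,k_7), S(h_2,k_7), S(h_3,k_7), S(k_4,k_7), S(k_5,k_7), S(k_6,k_7)) all reduce to 0 modulo the current basis, so we have a Gröbner basis.
Inter-reduce: drop elements whose leading term is divisible by another's, tail-reduce, and make monic.
Reduced Gröbner basis: {a - 1, b - 5*c, c**3 + 2*c - 2/5}.

The bases are distinct; the ideals are different.

No, the ideals differ.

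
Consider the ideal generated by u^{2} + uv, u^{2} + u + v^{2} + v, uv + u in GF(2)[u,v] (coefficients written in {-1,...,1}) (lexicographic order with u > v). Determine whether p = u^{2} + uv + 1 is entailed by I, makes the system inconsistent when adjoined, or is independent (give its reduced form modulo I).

Adjoining u^{2} + uv + 1 makes the ideal the whole ring: the system is inconsistent.

First compute the reduced Gröbner basis of I by Buchberger's algorithm.
f_1 = u^{2} + uv, LT = u^{2}.
f_2 = u^{2} + u + v^{2} + v, LT = u^{2}.
f_3 = uv + u, LT = uv.

S(f_1,f_2): lcm = u^{2}. S = uv + u + v^{2} + v.
  leading term uv: subtract (1)·f_3 from uv + u + v^{2} + v → v^{2} + v
  leading term v^{2}: no divisor's leading term divides it; move v^{2} to the remainder.
  leading term v: no divisor's leading term divides it; move v to the remainder.
  remainder v^{2} + v ≠ 0; add h_4 = v^{2} + v to the basis.

The other S-polynomials (S(f_1,f_3), S(f_2,f_3), S(f_1,h_4), S(f_2,h_4), S(f_3,h_4)) all reduce to 0 modulo the current basis, so we have a Gröbner basis.
Inter-reduce: drop elements whose leading term is divisible by another's, tail-reduce, and make monic.
Reduced Gröbner basis: {u^{2} + u, uv + u, v^{2} + v}.
Label its elements g_1 = u^{2} + u, g_2 = uv + u, g_3 = v^{2} + v.

Reduce p = u^{2} + uv + 1 modulo G:
  leading term u^{2}: subtract (1)·g_1 from u^{2} + uv + 1 → uv + u + 1
  leading term uv: subtract (1)·g_2 from uv + u + 1 → 1
  leading term 1: no divisor's leading term divides it; move 1 to the remainder.
  normal form = 1.
The normal form is nonzero, so p ∉ I. Since p minus its normal form lies in I, I + (p) = I + (r) where r = 1; decide whether this ideal is the whole ring.
Here r = 1 is a nonzero constant, hence a unit: 1 ∈ I + (p), the Gröbner basis of I + (p) is {1}, and the enlarged system has no common solution — adjoining p is inconsistent.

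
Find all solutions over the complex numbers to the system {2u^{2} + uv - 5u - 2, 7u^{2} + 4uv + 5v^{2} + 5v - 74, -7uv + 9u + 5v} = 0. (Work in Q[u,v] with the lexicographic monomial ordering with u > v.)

{(2, 2)}

Compute a lex Gröbner basis by Buchberger's algorithm.
f_1 = 2u^{2} + uv - 5u - 2, LT = u^{2}.
f_2 = 7u^{2} + 4uv + 5v^{2} + 5v - 74, LT = u^{2}.
f_3 = -7uv + 9u + 5v, LT = uv.

S(f_1,f_2): lcm = u^{2}. S = -\tfrac{1}{14}uv - \tfrac{5}{2}u - \tfrac{5}{7}v^{2} - \tfrac{5}{7}v + \tfrac{67}{7}.
  reduce S modulo (f_1, f_2, f_3):
  remainder -\tfrac{127}{49}u - \tfrac{5}{7}v^{2} - \tfrac{75}{98}v + \tfrac{67}{7} ≠ 0; add h_4 = -\tfrac{127}{49}u - \tfrac{5}{7}v^{2} - \tfrac{75}{98}v + \tfrac{67}{7} to the basis.

S(f_1,f_3): lcm = u^{2}v. S = \tfrac{9}{7}u^{2} + \tfrac{1}{2}uv^{2} - \tfrac{25}{14}uv - v.
  reduce S modulo (f_1, f_2, f_3, h_4):
  remainder \tfrac{185}{1778}v^{2} - \tfrac{2264}{889}v + \tfrac{594}{127} ≠ 0; add h_5 = \tfrac{185}{1778}v^{2} - \tfrac{2264}{889}v + \tfrac{594}{127} to the basis.

S(f_2,f_3): lcm = u^{2}v. S = \tfrac{9}{7}u^{2} + \tfrac{4}{7}uv^{2} + \tfrac{5}{7}uv + \tfrac{5}{7}v^{3} + \tfrac{5}{7}v^{2} - \tfrac{74}{7}v.
  reduce S modulo (f_1, f_2, f_3, h_4, h_5):
  remainder \tfrac{257148711}{670810}v - \tfrac{257148711}{335405} ≠ 0; add h_6 = \tfrac{257148711}{670810}v - \tfrac{257148711}{335405} to the basis.

The other S-polynomials (S(f_1,h_4), S(f_2,h_4), S(f_3,h_4), S(f_1,h_5), S(f_2,h_5), S(f_3,h_5), S(h_4,h_5), S(f_1,h_6), S(f_2,h_6), S(f_3,h_6), S(h_4,h_6), S(h_5,h_6)) all reduce to 0 modulo the current basis, so we have a Gröbner basis.
Inter-reduce: drop elements whose leading term is divisible by another's, tail-reduce, and make monic.
Reduced Gröbner basis: {u - 2, v - 2}.

Elimination: the polynomial v - 2 lies in the elimination ideal for v, so v ∈ {2}. For each such v, the remaining basis elements (now univariate) give the rest of the solution.
  v = 2: the earlier basis element becomes u - 2 = 0, giving u = 2 — point (2, 2).
This is the nonlinear analogue of row-reducing a linear system.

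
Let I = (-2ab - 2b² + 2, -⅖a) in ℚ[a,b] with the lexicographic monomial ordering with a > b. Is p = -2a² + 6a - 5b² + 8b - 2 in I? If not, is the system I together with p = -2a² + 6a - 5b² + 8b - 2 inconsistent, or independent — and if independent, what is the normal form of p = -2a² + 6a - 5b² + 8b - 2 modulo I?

Adjoining -2a² + 6a - 5b² + 8b - 2 makes the ideal the whole ring: the system is inconsistent.

First compute the reduced Gröbner basis of I by Buchberger's algorithm.
f_1 = -2ab - 2b² + 2, LT = ab.
f_2 = -⅖a, LT = a.

S(f_1,f_2): lcm = ab. S = b² - 1.
  leading term b²: no divisor's leading term divides it; move b² to the remainder.
  leading term 1: no divisor's leading term divides it; move -1 to the remainder.
  remainder b² - 1 ≠ 0; add h_3 = b² - 1 to the basis.

S(f_1,h_3): lcm = ab². S = a + b³ - b.
  leading term a: subtract (-5/2)·f_2 from a + b³ - b → b³ - b
  leading term b³: subtract (b)·h_3 from b³ - b → 0
  remainder 0.

S(f_2,h_3): leading monomials are coprime, so the S-polynomial reduces to 0 (Buchberger's first criterion).
Every S-polynomial of the final basis reduces to 0, so we have a Gröbner basis.
Inter-reduce: drop elements whose leading term is divisible by another's, tail-reduce, and make monic.
Reduced Gröbner basis: {a, b² - 1}.
Label its elements g_1 = a, g_2 = b² - 1.

Reduce p = -2a² + 6a - 5b² + 8b - 2 modulo G:
  leading term a²: subtract (-2a)·g_1 from -2a² + 6a - 5b² + 8b - 2 → 6a - 5b² + 8b - 2
  leading term a: subtract (6)·g_1 from 6a - 5b² + 8b - 2 → -5b² + 8b - 2
  leading term b²: subtract (-5)·g_2 from -5b² + 8b - 2 → 8b - 7
  leading term b: no divisor's leading term divides it; move 8b to the remainder.
  leading term 1: no divisor's leading term divides it; move -7 to the remainder.
  normal form = 8b - 7.
The normal form is nonzero, so p ∉ I. Since p minus its normal form lies in I, I + (p) = I + (r) where r = 8b - 7; decide whether this ideal is the whole ring.
Run Buchberger on G together with r (pairs among the g_i already reduce to 0 since G is a Gröbner basis):
g_1 = a, LT = a.
g_2 = b² - 1, LT = b².
r = 8b - 7, LT = b.

S(g_1,g_2): leading monomials are coprime, so the S-polynomial reduces to 0 (Buchberger's first criterion).
S(g_1,r): leading monomials are coprime, so the S-polynomial reduces to 0 (Buchberger's first criterion).
S(g_2,r): lcm = b². S = ⅞b - 1.
  leading term b: subtract (7/64)·r from ⅞b - 1 → -15/64
  leading term 1: no divisor's leading term divides it; move -15/64 to the remainder.
  remainder -15/64 ≠ 0; add m_4 = -15/64 to the basis.

S(g_1,m_4): leading monomials are coprime, so the S-polynomial reduces to 0 (Buchberger's first criterion).
S(g_2,m_4): leading monomials are coprime, so the S-polynomial reduces to 0 (Buchberger's first criterion).
S(r,m_4): leading monomials are coprime, so the S-polynomial reduces to 0 (Buchberger's first criterion).
Every S-polynomial of the final basis reduces to 0, so we have a Gröbner basis.
Inter-reduce: drop elements whose leading term is divisible by another's, tail-reduce, and make monic.
Reduced Gröbner basis: {1}.
The reduced Gröbner basis of I + (p) is {1}: the ideal is the whole ring, so the enlarged system has no common solution — adjoining p is inconsistent.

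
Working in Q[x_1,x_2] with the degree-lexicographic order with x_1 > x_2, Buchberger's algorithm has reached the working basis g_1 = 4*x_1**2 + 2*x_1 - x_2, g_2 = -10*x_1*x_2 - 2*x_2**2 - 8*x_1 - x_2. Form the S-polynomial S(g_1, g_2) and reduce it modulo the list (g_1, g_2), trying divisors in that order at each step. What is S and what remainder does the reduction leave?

lcm(LM(g_1), LM(g_2)) = x_1**2*x_2.
S = (lcm/LT(g_1))·g_1 − (lcm/LT(g_2))·g_2 = -1/5*x_1*x_2**2 - 4/5*x_1**2 + 2/5*x_1*x_2 - 1/4*x_2**2.
Reduce S modulo (g_1, g_2) in that order:
  leading term x_1*x_2**2: subtract (1/50*x_2)·g_2 from -1/5*x_1*x_2**2 - 4/5*x_1**2 + 2/5*x_1*x_2 - 1/4*x_2**2 → 1/25*x_2**3 - 4/5*x_1**2 + 14/25*x_1*x_2 - 23/100*x_2**2
  leading term x_2**3: no divisor's leading term divides it; move 1/25*x_2**3 to the remainder.
  leading term x_1**2: subtract (-1/5)·g_1 from -4/5*x_1**2 + 14/25*x_1*x_2 - 23/100*x_2**2 → 14/25*x_1*x_2 - 23/100*x_2**2 + 2/5*x_1 - 1/5*x_2
  leading term x_1*x_2: subtract (-7/125)·g_2 from 14/25*x_1*x_2 - 23/100*x_2**2 + 2/5*x_1 - 1/5*x_2 → -171/500*x_2**2 - 6/125*x_1 - 32/125*x_2
  leading term x_2**2: no divisor's leading term divides it; move -171/500*x_2**2 to the remainder.
  leading term x_1: no divisor's leading term divides it; move -6/125*x_1 to the remainder.
  leading term x_2: no divisor's leading term divides it; move -32/125*x_2 to the remainder.
The remainder 1/25*x_2**3 - 171/500*x_2**2 - 6/125*x_1 - 32/125*x_2 is nonzero, so it would be added as the next basis element.

S(g_1, g_2) = -1/5*x_1*x_2**2 - 4/5*x_1**2 + 2/5*x_1*x_2 - 1/4*x_2**2; remainder on division = 1/25*x_2**3 - 171/500*x_2**2 - 6/125*x_1 - 32/125*x_2.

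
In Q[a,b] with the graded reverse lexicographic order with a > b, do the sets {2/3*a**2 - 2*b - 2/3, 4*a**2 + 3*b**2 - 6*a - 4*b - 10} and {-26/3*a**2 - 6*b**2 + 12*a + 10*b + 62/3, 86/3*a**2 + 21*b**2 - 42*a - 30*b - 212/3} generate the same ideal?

Yes, the ideals are equal.

For a fixed monomial order, each ideal has a unique reduced Gröbner basis; comparing bases decides equality.
Buchberger on the first generating set:
f_1 = 2/3*a**2 - 2*b - 2/3, LT = a**2.
f_2 = 4*a**2 + 3*b**2 - 6*a - 4*b - 10, LT = a**2.

S(f_1,f_2): lcm = a**2. S = -3/4*b**2 + 3/2*a - 2*b + 3/2.
  leading term b**2: no divisor's leading term divides it; move -3/4*b**2 to the remainder.
  leading term a: no divisor's leading term divides it; move 3/2*a to the remainder.
  leading term b: no divisor's leading term divides it; move -2*b to the remainder.
  leading term 1: no divisor's leading term divides it; move 3/2 to the remainder.
  remainder -3/4*b**2 + 3/2*a - 2*b + 3/2 ≠ 0; add g_3 = -3/4*b**2 + 3/2*a - 2*b + 3/2 to the basis.

S(f_1,g_3): leading monomials are coprime, so the S-polynomial reduces to 0 (Buchberger's first criterion).
S(f_2,g_3): leading monomials are coprime, so the S-polynomial reduces to 0 (Buchberger's first criterion).
Every S-polynomial of the final basis reduces to 0, so we have a Gröbner basis.
Inter-reduce: drop elements whose leading term is divisible by another's, tail-reduce, and make monic.
Reduced Gröbner basis: {a**2 - 3*b - 1, b**2 - 2*a + 8/3*b - 2}.

Buchberger on the second generating set:
h_1 = -26/3*a**2 - 6*b**2 + 12*a + 10*b + 62/3, LT = a**2.
h_2 = 86/3*a**2 + 21*b**2 - 42*a - 30*b - 212/3, LT = a**2.

S(h_1,h_2): lcm = a**2. S = -45/1118*b**2 + 45/559*a - 60/559*b + 45/559.
  leading term b**2: no divisor's leading term divides it; move -45/1118*b**2 to the remainder.
  leading term a: no divisor's leading term divides it; move 45/559*a to the remainder.
  leading term b: no divisor's leading term divides it; move -60/559*b to the remainder.
  leading term 1: no divisor's leading term divides it; move 45/559 to the remainder.
  remainder -45/1118*b**2 + 45/559*a - 60/559*b + 45/559 ≠ 0; add k_3 = -45/1118*b**2 + 45/559*a - 60/559*b + 45/559 to the basis.

S(h_1,k_3): leading monomials are coprime, so the S-polynomial reduces to 0 (Buchberger's first criterion).
S(h_2,k_3): leading monomials are coprime, so the S-polynomial reduces to 0 (Buchberger's first criterion).
Every S-polynomial of the final basis reduces to 0, so we have a Gröbner basis.
Inter-reduce: drop elements whose leading term is divisible by another's, tail-reduce, and make monic.
Reduced Gröbner basis: {a**2 - 3*b - 1, b**2 - 2*a + 8/3*b - 2}.

The two bases agree; hence the ideals are identical.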